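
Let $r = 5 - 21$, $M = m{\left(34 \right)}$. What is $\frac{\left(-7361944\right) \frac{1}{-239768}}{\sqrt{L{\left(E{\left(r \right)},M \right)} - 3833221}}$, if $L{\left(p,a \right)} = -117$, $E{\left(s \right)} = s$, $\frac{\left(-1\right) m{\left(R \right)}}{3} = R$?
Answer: $- \frac{21401 i \sqrt{3833338}}{2671836586} \approx - 0.015682 i$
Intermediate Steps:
$m{\left(R \right)} = - 3 R$
$M = -102$ ($M = \left(-3\right) 34 = -102$)
$r = -16$
$\frac{\left(-7361944\right) \frac{1}{-239768}}{\sqrt{L{\left(E{\left(r \right)},M \right)} - 3833221}} = \frac{\left(-7361944\right) \frac{1}{-239768}}{\sqrt{-117 - 3833221}} = \frac{\left(-7361944\right) \left(- \frac{1}{239768}\right)}{\sqrt{-3833338}} = \frac{21401}{697 i \sqrt{3833338}} = \frac{21401 \left(- \frac{i \sqrt{3833338}}{3833338}\right)}{697} = - \frac{21401 i \sqrt{3833338}}{2671836586}$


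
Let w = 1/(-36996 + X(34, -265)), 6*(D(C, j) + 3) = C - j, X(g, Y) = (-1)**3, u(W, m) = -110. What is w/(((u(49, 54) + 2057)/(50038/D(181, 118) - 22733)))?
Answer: 240919/1080497385 ≈ 0.00022297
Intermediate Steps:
X(g, Y) = -1
D(C, j) = -3 - j/6 + C/6 (D(C, j) = -3 + (C - j)/6 = -3 + (-j/6 + C/6) = -3 - j/6 + C/6)
w = -1/36997 (w = 1/(-36996 - 1) = 1/(-36997) = -1/36997 ≈ -2.7029e-5)
w/(((u(49, 54) + 2057)/(50038/D(181, 118) - 22733))) = -(50038/(-3 - 1/6*118 + (1/6)*181) - 22733)/(-110 + 2057)/36997 = -(-22733/72033159 + 50038/(72033159*(-3 - 59/3 + 181/6))) = -1/(36997*(1947/(50038/(15/2) - 22733))) = -1/(36997*(1947/(50038*(2/15) - 22733))) = -1/(36997*(1947/(100076/15 - 22733))) = -1/(36997*(1947/(-240919/15))) = -1/(36997*(1947*(-15/240919))) = -1/(36997*(-29205/240919)) = -1/36997*(-240919/29205) = 240919/1080497385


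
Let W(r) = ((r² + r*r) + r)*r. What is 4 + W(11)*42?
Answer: 116890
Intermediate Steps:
W(r) = r*(r + 2*r²) (W(r) = ((r² + r²) + r)*r = (2*r² + r)*r = (r + 2*r²)*r = r*(r + 2*r²))
4 + W(11)*42 = 4 + (11²*(1 + 2*11))*42 = 4 + (121*(1 + 22))*42 = 4 + (121*23)*42 = 4 + 2783*42 = 4 + 116886 = 116890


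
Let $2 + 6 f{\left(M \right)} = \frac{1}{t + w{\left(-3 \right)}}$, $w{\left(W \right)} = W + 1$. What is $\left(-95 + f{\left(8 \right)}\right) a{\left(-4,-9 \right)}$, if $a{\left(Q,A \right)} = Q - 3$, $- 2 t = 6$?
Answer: $\frac{20027}{30} \approx 667.57$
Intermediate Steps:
$t = -3$ ($t = \left(- \frac{1}{2}\right) 6 = -3$)
$a{\left(Q,A \right)} = -3 + Q$
$w{\left(W \right)} = 1 + W$
$f{\left(M \right)} = - \frac{11}{30}$ ($f{\left(M \right)} = - \frac{1}{3} + \frac{1}{6 \left(-3 + \left(1 - 3\right)\right)} = - \frac{1}{3} + \frac{1}{6 \left(-3 - 2\right)} = - \frac{1}{3} + \frac{1}{6 \left(-5\right)} = - \frac{1}{3} + \frac{1}{6} \left(- \frac{1}{5}\right) = - \frac{1}{3} - \frac{1}{30} = - \frac{11}{30}$)
$\left(-95 + f{\left(8 \right)}\right) a{\left(-4,-9 \right)} = \left(-95 - \frac{11}{30}\right) \left(-3 - 4\right) = \left(- \frac{2861}{30}\right) \left(-7\right) = \frac{20027}{30}$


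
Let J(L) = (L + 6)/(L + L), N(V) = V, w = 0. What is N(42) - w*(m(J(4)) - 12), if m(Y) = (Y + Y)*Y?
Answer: 42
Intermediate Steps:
J(L) = (6 + L)/(2*L) (J(L) = (6 + L)/((2*L)) = (6 + L)*(1/(2*L)) = (6 + L)/(2*L))
m(Y) = 2*Y² (m(Y) = (2*Y)*Y = 2*Y²)
N(42) - w*(m(J(4)) - 12) = 42 - 0*(2*((½)*(6 + 4)/4)² - 12) = 42 - 0*(2*((½)*(¼)*10)² - 12) = 42 - 0*(2*(5/4)² - 12) = 42 - 0*(2*(25/16) - 12) = 42 - 0*(25/8 - 12) = 42 - 0*(-71)/8 = 42 - 1*0 = 42 + 0 = 42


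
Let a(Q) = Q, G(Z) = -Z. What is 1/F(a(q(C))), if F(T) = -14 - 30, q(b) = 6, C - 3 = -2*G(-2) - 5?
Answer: -1/44 ≈ -0.022727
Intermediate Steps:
C = -6 (C = 3 + (-(-2)*(-2) - 5) = 3 + (-2*2 - 5) = 3 + (-4 - 5) = 3 - 9 = -6)
F(T) = -44
1/F(a(q(C))) = 1/(-44) = -1/44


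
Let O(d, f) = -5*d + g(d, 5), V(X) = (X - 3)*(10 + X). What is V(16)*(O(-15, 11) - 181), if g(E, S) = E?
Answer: -40898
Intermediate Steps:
V(X) = (-3 + X)*(10 + X)
O(d, f) = -4*d (O(d, f) = -5*d + d = -4*d)
V(16)*(O(-15, 11) - 181) = (-30 + 16² + 7*16)*(-4*(-15) - 181) = (-30 + 256 + 112)*(60 - 181) = 338*(-121) = -40898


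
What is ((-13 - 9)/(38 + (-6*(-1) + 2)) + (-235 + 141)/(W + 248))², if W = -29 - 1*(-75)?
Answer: 7279204/11431161 ≈ 0.63679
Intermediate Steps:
W = 46 (W = -29 + 75 = 46)
((-13 - 9)/(38 + (-6*(-1) + 2)) + (-235 + 141)/(W + 248))² = ((-13 - 9)/(38 + (-6*(-1) + 2)) + (-235 + 141)/(46 + 248))² = (-22/(38 + (6 + 2)) - 94/294)² = (-22/(38 + 8) - 94*1/294)² = (-22/46 - 47/147)² = (-22*1/46 - 47/147)² = (-11/23 - 47/147)² = (-2698/3381)² = 7279204/11431161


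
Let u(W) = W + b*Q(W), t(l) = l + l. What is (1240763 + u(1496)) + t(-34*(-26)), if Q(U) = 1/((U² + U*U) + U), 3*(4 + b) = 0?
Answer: 1392541431313/1119382 ≈ 1.2440e+6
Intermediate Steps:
b = -4 (b = -4 + (⅓)*0 = -4 + 0 = -4)
t(l) = 2*l
Q(U) = 1/(U + 2*U²) (Q(U) = 1/((U² + U²) + U) = 1/(2*U² + U) = 1/(U + 2*U²))
u(W) = W - 4/(W*(1 + 2*W))
(1240763 + u(1496)) + t(-34*(-26)) = (1240763 + (1496 - 4/(1496*(1 + 2*1496)))) + 2*(-34*(-26)) = (1240763 + (1496 - 4*1/1496/(1 + 2992))) + 2*884 = (1240763 + (1496 - 4*1/1496/2993)) + 1768 = (1240763 + (1496 - 4*1/1496*1/2993)) + 1768 = (1240763 + (1496 - 1/1119382)) + 1768 = (1240763 + 1674595471/1119382) + 1768 = 1390562363937/1119382 + 1768 = 1392541431313/1119382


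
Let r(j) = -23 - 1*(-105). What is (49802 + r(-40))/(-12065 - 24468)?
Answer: -49884/36533 ≈ -1.3654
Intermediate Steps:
r(j) = 82 (r(j) = -23 + 105 = 82)
(49802 + r(-40))/(-12065 - 24468) = (49802 + 82)/(-12065 - 24468) = 49884/(-36533) = 49884*(-1/36533) = -49884/36533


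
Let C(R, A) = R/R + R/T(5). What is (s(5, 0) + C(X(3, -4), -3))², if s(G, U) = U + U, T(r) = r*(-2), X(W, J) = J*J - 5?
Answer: 1/100 ≈ 0.010000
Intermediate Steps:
X(W, J) = -5 + J² (X(W, J) = J² - 5 = -5 + J²)
T(r) = -2*r
s(G, U) = 2*U
C(R, A) = 1 - R/10 (C(R, A) = R/R + R/((-2*5)) = 1 + R/(-10) = 1 + R*(-⅒) = 1 - R/10)
(s(5, 0) + C(X(3, -4), -3))² = (2*0 + (1 - (-5 + (-4)²)/10))² = (0 + (1 - (-5 + 16)/10))² = (0 + (1 - ⅒*11))² = (0 + (1 - 11/10))² = (0 - ⅒)² = (-⅒)² = 1/100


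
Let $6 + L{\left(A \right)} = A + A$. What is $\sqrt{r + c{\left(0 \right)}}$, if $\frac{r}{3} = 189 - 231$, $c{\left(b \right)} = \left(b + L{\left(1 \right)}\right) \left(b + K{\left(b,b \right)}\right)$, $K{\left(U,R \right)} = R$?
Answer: $3 i \sqrt{14} \approx 11.225 i$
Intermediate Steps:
$L{\left(A \right)} = -6 + 2 A$ ($L{\left(A \right)} = -6 + \left(A + A\right) = -6 + 2 A$)
$c{\left(b \right)} = 2 b \left(-4 + b\right)$ ($c{\left(b \right)} = \left(b + \left(-6 + 2 \cdot 1\right)\right) \left(b + b\right) = \left(b + \left(-6 + 2\right)\right) 2 b = \left(b - 4\right) 2 b = \left(-4 + b\right) 2 b = 2 b \left(-4 + b\right)$)
$r = -126$ ($r = 3 \left(189 - 231\right) = 3 \left(-42\right) = -126$)
$\sqrt{r + c{\left(0 \right)}} = \sqrt{-126 + 2 \cdot 0 \left(-4 + 0\right)} = \sqrt{-126 + 2 \cdot 0 \left(-4\right)} = \sqrt{-126 + 0} = \sqrt{-126} = 3 i \sqrt{14}$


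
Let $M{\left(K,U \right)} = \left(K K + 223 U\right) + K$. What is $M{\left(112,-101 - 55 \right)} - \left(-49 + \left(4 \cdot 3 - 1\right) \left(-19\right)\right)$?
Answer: $-21874$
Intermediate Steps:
$M{\left(K,U \right)} = K + K^{2} + 223 U$ ($M{\left(K,U \right)} = \left(K^{2} + 223 U\right) + K = K + K^{2} + 223 U$)
$M{\left(112,-101 - 55 \right)} - \left(-49 + \left(4 \cdot 3 - 1\right) \left(-19\right)\right) = \left(112 + 112^{2} + 223 \left(-101 - 55\right)\right) - \left(-49 + \left(4 \cdot 3 - 1\right) \left(-19\right)\right) = \left(112 + 12544 + 223 \left(-101 - 55\right)\right) - \left(-49 + \left(12 - 1\right) \left(-19\right)\right) = \left(112 + 12544 + 223 \left(-156\right)\right) - \left(-49 + 11 \left(-19\right)\right) = \left(112 + 12544 - 34788\right) - \left(-49 - 209\right) = -22132 - -258 = -22132 + 258 = -21874$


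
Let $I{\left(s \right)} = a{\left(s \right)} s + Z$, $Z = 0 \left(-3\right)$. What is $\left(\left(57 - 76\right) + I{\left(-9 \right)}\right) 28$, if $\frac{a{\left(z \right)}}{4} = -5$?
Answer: $4508$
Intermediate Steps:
$a{\left(z \right)} = -20$ ($a{\left(z \right)} = 4 \left(-5\right) = -20$)
$Z = 0$
$I{\left(s \right)} = - 20 s$ ($I{\left(s \right)} = - 20 s + 0 = - 20 s$)
$\left(\left(57 - 76\right) + I{\left(-9 \right)}\right) 28 = \left(\left(57 - 76\right) - -180\right) 28 = \left(\left(57 - 76\right) + 180\right) 28 = \left(-19 + 180\right) 28 = 161 \cdot 28 = 4508$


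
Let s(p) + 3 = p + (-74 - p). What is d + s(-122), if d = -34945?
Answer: -35022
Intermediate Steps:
s(p) = -77 (s(p) = -3 + (p + (-74 - p)) = -3 - 74 = -77)
d + s(-122) = -34945 - 77 = -35022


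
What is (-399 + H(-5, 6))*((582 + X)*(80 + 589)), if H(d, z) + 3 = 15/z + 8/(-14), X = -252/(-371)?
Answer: -57858492429/371 ≈ -1.5595e+8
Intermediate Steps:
X = 36/53 (X = -252*(-1/371) = 36/53 ≈ 0.67924)
H(d, z) = -25/7 + 15/z (H(d, z) = -3 + (15/z + 8/(-14)) = -3 + (15/z + 8*(-1/14)) = -3 + (15/z - 4/7) = -3 + (-4/7 + 15/z) = -25/7 + 15/z)
(-399 + H(-5, 6))*((582 + X)*(80 + 589)) = (-399 + (-25/7 + 15/6))*((582 + 36/53)*(80 + 589)) = (-399 + (-25/7 + 15*(1/6)))*((30882/53)*669) = (-399 + (-25/7 + 5/2))*(20660058/53) = (-399 - 15/14)*(20660058/53) = -5601/14*20660058/53 = -57858492429/371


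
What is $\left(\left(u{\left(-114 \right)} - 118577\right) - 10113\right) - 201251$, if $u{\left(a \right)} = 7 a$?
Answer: $-330739$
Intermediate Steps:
$\left(\left(u{\left(-114 \right)} - 118577\right) - 10113\right) - 201251 = \left(\left(7 \left(-114\right) - 118577\right) - 10113\right) - 201251 = \left(\left(-798 - 118577\right) - 10113\right) - 201251 = \left(-119375 - 10113\right) - 201251 = -129488 - 201251 = -330739$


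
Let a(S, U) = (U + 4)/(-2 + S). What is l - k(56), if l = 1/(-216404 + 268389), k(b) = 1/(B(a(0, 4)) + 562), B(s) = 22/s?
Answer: -102857/57859305 ≈ -0.0017777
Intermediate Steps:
a(S, U) = (4 + U)/(-2 + S)
k(b) = 2/1113 (k(b) = 1/(22/(((4 + 4)/(-2 + 0))) + 562) = 1/(22/((8/(-2))) + 562) = 1/(22/((-1/2*8)) + 562) = 1/(22/(-4) + 562) = 1/(22*(-1/4) + 562) = 1/(-11/2 + 562) = 1/(1113/2) = 2/1113)
l = 1/51985 ≈ 1.9236e-5
l - k(56) = 1/51985 - 1*2/1113 = 1/51985 - 2/1113 = -102857/57859305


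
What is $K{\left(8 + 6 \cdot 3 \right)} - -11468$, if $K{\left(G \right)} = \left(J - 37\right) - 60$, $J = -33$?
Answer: $11338$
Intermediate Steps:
$K{\left(G \right)} = -130$ ($K{\left(G \right)} = \left(-33 - 37\right) - 60 = -70 - 60 = -130$)
$K{\left(8 + 6 \cdot 3 \right)} - -11468 = -130 - -11468 = -130 + 11468 = 11338$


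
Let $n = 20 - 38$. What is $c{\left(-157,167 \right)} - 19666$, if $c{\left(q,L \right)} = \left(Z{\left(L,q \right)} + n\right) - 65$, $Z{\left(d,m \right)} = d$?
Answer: $-19582$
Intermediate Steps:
$n = -18$ ($n = 20 - 38 = -18$)
$c{\left(q,L \right)} = -83 + L$ ($c{\left(q,L \right)} = \left(L - 18\right) - 65 = \left(-18 + L\right) - 65 = -83 + L$)
$c{\left(-157,167 \right)} - 19666 = \left(-83 + 167\right) - 19666 = 84 - 19666 = -19582$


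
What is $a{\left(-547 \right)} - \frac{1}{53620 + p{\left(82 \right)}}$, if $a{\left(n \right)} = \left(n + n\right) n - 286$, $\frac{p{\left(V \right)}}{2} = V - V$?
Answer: $\frac{32071837839}{53620} \approx 5.9813 \cdot 10^{5}$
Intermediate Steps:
$p{\left(V \right)} = 0$ ($p{\left(V \right)} = 2 \left(V - V\right) = 2 \cdot 0 = 0$)
$a{\left(n \right)} = -286 + 2 n^{2}$ ($a{\left(n \right)} = 2 n n - 286 = 2 n^{2} - 286 = -286 + 2 n^{2}$)
$a{\left(-547 \right)} - \frac{1}{53620 + p{\left(82 \right)}} = \left(-286 + 2 \left(-547\right)^{2}\right) - \frac{1}{53620 + 0} = \left(-286 + 2 \cdot 299209\right) - \frac{1}{53620} = \left(-286 + 598418\right) - \frac{1}{53620} = 598132 - \frac{1}{53620} = \frac{32071837839}{53620}$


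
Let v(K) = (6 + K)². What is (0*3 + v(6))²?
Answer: 20736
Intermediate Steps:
(0*3 + v(6))² = (0*3 + (6 + 6)²)² = (0 + 12²)² = (0 + 144)² = 144² = 20736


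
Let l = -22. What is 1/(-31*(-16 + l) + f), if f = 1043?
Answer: 1/2221 ≈ 0.00045025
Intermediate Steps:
1/(-31*(-16 + l) + f) = 1/(-31*(-16 - 22) + 1043) = 1/(-31*(-38) + 1043) = 1/(1178 + 1043) = 1/2221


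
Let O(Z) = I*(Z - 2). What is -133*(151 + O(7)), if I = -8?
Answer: -14763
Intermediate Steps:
O(Z) = 16 - 8*Z (O(Z) = -8*(Z - 2) = -8*(-2 + Z) = 16 - 8*Z)
-133*(151 + O(7)) = -133*(151 + (16 - 8*7)) = -133*(151 + (16 - 56)) = -133*(151 - 40) = -133*111 = -14763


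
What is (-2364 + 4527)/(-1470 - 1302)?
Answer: -103/132 ≈ -0.78030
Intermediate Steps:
(-2364 + 4527)/(-1470 - 1302) = 2163/(-2772) = 2163*(-1/2772) = -103/132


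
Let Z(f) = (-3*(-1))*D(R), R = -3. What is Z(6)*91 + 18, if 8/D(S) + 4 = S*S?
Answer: 2274/5 ≈ 454.80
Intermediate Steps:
D(S) = 8/(-4 + S**2) (D(S) = 8/(-4 + S*S) = 8/(-4 + S**2))
Z(f) = 24/5 (Z(f) = (-3*(-1))*(8/(-4 + (-3)**2)) = 3*(8/(-4 + 9)) = 3*(8/5) = 24/5)
Z(6)*91 + 18 = (24/5)*91 + 18 = 2184/5 + 18 = 2274/5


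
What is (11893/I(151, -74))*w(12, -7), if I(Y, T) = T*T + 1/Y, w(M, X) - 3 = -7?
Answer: -7183372/826877 ≈ -8.6873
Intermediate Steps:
w(M, X) = -4 (w(M, X) = 3 - 7 = -4)
I(Y, T) = T² + 1/Y
(11893/I(151, -74))*w(12, -7) = (11893/((-74)² + 1/151))*(-4) = (11893/(5476 + 1/151))*(-4) = (11893/(826877/151))*(-4) = (11893*(151/826877))*(-4) = (1795843/826877)*(-4) = -7183372/826877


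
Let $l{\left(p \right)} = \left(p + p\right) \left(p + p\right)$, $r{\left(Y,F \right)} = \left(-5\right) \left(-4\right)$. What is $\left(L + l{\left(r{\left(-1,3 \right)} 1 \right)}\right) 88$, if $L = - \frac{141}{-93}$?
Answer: $\frac{4368936}{31} \approx 1.4093 \cdot 10^{5}$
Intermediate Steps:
$r{\left(Y,F \right)} = 20$
$l{\left(p \right)} = 4 p^{2}$ ($l{\left(p \right)} = 2 p 2 p = 4 p^{2}$)
$L = \frac{47}{31}$ ($L = \left(-141\right) \left(- \frac{1}{93}\right) = \frac{47}{31} \approx 1.5161$)
$\left(L + l{\left(r{\left(-1,3 \right)} 1 \right)}\right) 88 = \left(\frac{47}{31} + 4 \left(20 \cdot 1\right)^{2}\right) 88 = \left(\frac{47}{31} + 4 \cdot 20^{2}\right) 88 = \left(\frac{47}{31} + 4 \cdot 400\right) 88 = \left(\frac{47}{31} + 1600\right) 88 = \frac{49647}{31} \cdot 88 = \frac{4368936}{31}$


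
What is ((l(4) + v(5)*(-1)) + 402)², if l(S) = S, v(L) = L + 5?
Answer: 156816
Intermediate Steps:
v(L) = 5 + L
((l(4) + v(5)*(-1)) + 402)² = ((4 + (5 + 5)*(-1)) + 402)² = ((4 + 10*(-1)) + 402)² = ((4 - 10) + 402)² = (-6 + 402)² = 396² = 156816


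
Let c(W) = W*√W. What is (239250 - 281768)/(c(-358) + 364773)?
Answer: -15509418414/133105224241 - 15221444*I*√358/133105224241 ≈ -0.11652 - 0.0021637*I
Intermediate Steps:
c(W) = W^(3/2)
(239250 - 281768)/(c(-358) + 364773) = (239250 - 281768)/((-358)^(3/2) + 364773) = -42518/(-358*I*√358 + 364773) = -42518/(364773 - 358*I*√358)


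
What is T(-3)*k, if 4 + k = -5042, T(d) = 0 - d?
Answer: -15138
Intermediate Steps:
T(d) = -d
k = -5046 (k = -4 - 5042 = -5046)
T(-3)*k = -1*(-3)*(-5046) = 3*(-5046) = -15138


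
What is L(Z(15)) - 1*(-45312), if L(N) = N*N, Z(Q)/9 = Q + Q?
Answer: 118212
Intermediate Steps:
Z(Q) = 18*Q (Z(Q) = 9*(Q + Q) = 9*(2*Q) = 18*Q)
L(N) = N**2
L(Z(15)) - 1*(-45312) = (18*15)**2 - 1*(-45312) = 270**2 + 45312 = 72900 + 45312 = 118212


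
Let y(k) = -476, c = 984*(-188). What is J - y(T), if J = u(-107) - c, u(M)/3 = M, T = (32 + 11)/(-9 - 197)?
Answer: 185147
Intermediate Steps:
T = -43/206 (T = 43/(-206) = 43*(-1/206) = -43/206 ≈ -0.20874)
u(M) = 3*M
c = -184992
J = 184671 (J = 3*(-107) - 1*(-184992) = -321 + 184992 = 184671)
J - y(T) = 184671 - 1*(-476) = 184671 + 476 = 185147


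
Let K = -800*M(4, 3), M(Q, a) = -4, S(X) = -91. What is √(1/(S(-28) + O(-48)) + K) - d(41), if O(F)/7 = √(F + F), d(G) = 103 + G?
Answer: -144 + √7*√((291199 - 89600*I*√6)/(13 - 4*I*√6))/7 ≈ -87.432 - 4.6686e-5*I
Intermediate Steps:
O(F) = 7*√2*√F (O(F) = 7*√(F + F) = 7*√(2*F) = 7*(√2*√F) = 7*√2*√F)
K = 3200 (K = -800*(-4) = 3200)
√(1/(S(-28) + O(-48)) + K) - d(41) = √(1/(-91 + 7*√2*√(-48)) + 3200) - (103 + 41) = √(1/(-91 + 7*√2*(4*I*√3)) + 3200) - 1*144 = √(1/(-91 + 28*I*√6) + 3200) - 144 = √(3200 + 1/(-91 + 28*I*√6)) - 144 = -144 + √(3200 + 1/(-91 + 28*I*√6))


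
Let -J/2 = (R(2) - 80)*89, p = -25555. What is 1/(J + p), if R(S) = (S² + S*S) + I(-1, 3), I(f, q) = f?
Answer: -1/12561 ≈ -7.9612e-5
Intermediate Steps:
R(S) = -1 + 2*S² (R(S) = (S² + S*S) - 1 = (S² + S²) - 1 = 2*S² - 1 = -1 + 2*S²)
J = 12994 (J = -2*((-1 + 2*2²) - 80)*89 = -2*((-1 + 2*4) - 80)*89 = -2*((-1 + 8) - 80)*89 = -2*(7 - 80)*89 = -(-146)*89 = -2*(-6497) = 12994)
1/(J + p) = 1/(12994 - 25555) = 1/(-12561) = -1/12561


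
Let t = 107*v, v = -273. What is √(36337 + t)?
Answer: √7126 ≈ 84.416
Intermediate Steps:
t = -29211 (t = 107*(-273) = -29211)
√(36337 + t) = √(36337 - 29211) = √7126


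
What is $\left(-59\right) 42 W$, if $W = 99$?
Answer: $-245322$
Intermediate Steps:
$\left(-59\right) 42 W = \left(-59\right) 42 \cdot 99 = \left(-2478\right) 99 = -245322$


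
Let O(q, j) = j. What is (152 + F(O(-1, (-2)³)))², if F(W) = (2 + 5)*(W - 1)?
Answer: 7921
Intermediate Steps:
F(W) = -7 + 7*W (F(W) = 7*(-1 + W) = -7 + 7*W)
(152 + F(O(-1, (-2)³)))² = (152 + (-7 + 7*(-2)³))² = (152 + (-7 + 7*(-8)))² = (152 + (-7 - 56))² = (152 - 63)² = 89² = 7921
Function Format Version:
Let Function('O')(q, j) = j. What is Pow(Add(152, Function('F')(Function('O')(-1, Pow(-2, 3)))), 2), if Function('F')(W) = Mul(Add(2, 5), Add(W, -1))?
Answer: 7921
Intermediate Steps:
Function('F')(W) = Add(-7, Mul(7, W)) (Function('F')(W) = Mul(7, Add(-1, W)) = Add(-7, Mul(7, W)))
Pow(Add(152, Function('F')(Function('O')(-1, Pow(-2, 3)))), 2) = Pow(Add(152, Add(-7, Mul(7, Pow(-2, 3)))), 2) = Pow(Add(152, Add(-7, Mul(7, -8))), 2) = Pow(Add(152, Add(-7, -56)), 2) = Pow(Add(152, -63), 2) = Pow(89, 2) = 7921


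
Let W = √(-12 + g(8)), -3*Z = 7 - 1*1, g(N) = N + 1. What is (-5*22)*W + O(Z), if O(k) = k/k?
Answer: 1 - 110*I*√3 ≈ 1.0 - 190.53*I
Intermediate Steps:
g(N) = 1 + N
Z = -2 (Z = -(7 - 1*1)/3 = -(7 - 1)/3 = -⅓*6 = -2)
O(k) = 1
W = I*√3 (W = √(-12 + (1 + 8)) = √(-12 + 9) = √(-3) = I*√3 ≈ 1.732*I)
(-5*22)*W + O(Z) = (-5*22)*(I*√3) + 1 = -110*I*√3 + 1 = 1 - 110*I*√3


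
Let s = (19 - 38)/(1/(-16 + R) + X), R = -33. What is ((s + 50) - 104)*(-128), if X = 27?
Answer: 4628416/661 ≈ 7002.1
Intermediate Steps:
s = -931/1322 (s = (19 - 38)/(1/(-16 - 33) + 27) = -19/(1/(-49) + 27) = -19/(-1/49 + 27) = -19/1322/49 = -19*49/1322 = -931/1322 ≈ -0.70424)
((s + 50) - 104)*(-128) = ((-931/1322 + 50) - 104)*(-128) = (65169/1322 - 104)*(-128) = -72319/1322*(-128) = 4628416/661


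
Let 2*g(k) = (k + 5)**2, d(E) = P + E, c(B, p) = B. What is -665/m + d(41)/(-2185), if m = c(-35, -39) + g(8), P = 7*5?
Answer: -153346/11385 ≈ -13.469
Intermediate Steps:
P = 35
d(E) = 35 + E
g(k) = (5 + k)**2/2 (g(k) = (k + 5)**2/2 = (5 + k)**2/2)
m = 99/2 (m = -35 + (5 + 8)**2/2 = -35 + (1/2)*13**2 = -35 + (1/2)*169 = -35 + 169/2 = 99/2 ≈ 49.500)
-665/m + d(41)/(-2185) = -665/99/2 + (35 + 41)/(-2185) = -665*2/99 + 76*(-1/2185) = -1330/99 - 4/115 = -153346/11385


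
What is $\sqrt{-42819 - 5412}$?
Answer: $3 i \sqrt{5359} \approx 219.62 i$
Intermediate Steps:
$\sqrt{-42819 - 5412} = \sqrt{-48231} = 3 i \sqrt{5359}$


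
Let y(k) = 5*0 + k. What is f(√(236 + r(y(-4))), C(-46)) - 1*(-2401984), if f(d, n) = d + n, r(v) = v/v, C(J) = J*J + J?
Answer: 2404054 + √237 ≈ 2.4041e+6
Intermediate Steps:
C(J) = J + J² (C(J) = J² + J = J + J²)
y(k) = k (y(k) = 0 + k = k)
r(v) = 1
f(√(236 + r(y(-4))), C(-46)) - 1*(-2401984) = (√(236 + 1) - 46*(1 - 46)) - 1*(-2401984) = (√237 - 46*(-45)) + 2401984 = (√237 + 2070) + 2401984 = (2070 + √237) + 2401984 = 2404054 + √237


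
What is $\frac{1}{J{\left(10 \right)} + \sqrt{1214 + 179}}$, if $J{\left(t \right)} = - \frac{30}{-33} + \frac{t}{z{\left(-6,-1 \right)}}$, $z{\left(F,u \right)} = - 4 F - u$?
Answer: $- \frac{3960}{4208641} + \frac{3025 \sqrt{1393}}{4208641} \approx 0.025885$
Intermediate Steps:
$z{\left(F,u \right)} = - u - 4 F$
$J{\left(t \right)} = \frac{10}{11} + \frac{t}{25}$ ($J{\left(t \right)} = - \frac{30}{-33} + \frac{t}{\left(-1\right) \left(-1\right) - -24} = \left(-30\right) \left(- \frac{1}{33}\right) + \frac{t}{1 + 24} = \frac{10}{11} + \frac{t}{25}$)
$\frac{1}{J{\left(10 \right)} + \sqrt{1214 + 179}} = \frac{1}{\left(\frac{10}{11} + \frac{1}{25} \cdot 10\right) + \sqrt{1214 + 179}} = \frac{1}{\left(\frac{10}{11} + \frac{2}{5}\right) + \sqrt{1393}} = \frac{1}{\frac{72}{55} + \sqrt{1393}}$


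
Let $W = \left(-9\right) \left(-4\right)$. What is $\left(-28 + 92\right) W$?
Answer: $2304$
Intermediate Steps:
$W = 36$
$\left(-28 + 92\right) W = \left(-28 + 92\right) 36 = 64 \cdot 36 = 2304$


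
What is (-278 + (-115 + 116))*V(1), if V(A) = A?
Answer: -277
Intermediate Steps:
(-278 + (-115 + 116))*V(1) = (-278 + (-115 + 116))*1 = (-278 + 1)*1 = -277*1 = -277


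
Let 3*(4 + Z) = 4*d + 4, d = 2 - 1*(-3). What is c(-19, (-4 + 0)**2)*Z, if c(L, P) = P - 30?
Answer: -56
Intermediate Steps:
d = 5 (d = 2 + 3 = 5)
c(L, P) = -30 + P
Z = 4 (Z = -4 + (4*5 + 4)/3 = -4 + (20 + 4)/3 = -4 + (1/3)*24 = -4 + 8 = 4)
c(-19, (-4 + 0)**2)*Z = (-30 + (-4 + 0)**2)*4 = (-30 + (-4)**2)*4 = (-30 + 16)*4 = -14*4 = -56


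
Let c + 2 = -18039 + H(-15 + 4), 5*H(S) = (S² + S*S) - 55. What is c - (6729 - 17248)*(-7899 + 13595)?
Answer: 299491102/5 ≈ 5.9898e+7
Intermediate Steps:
H(S) = -11 + 2*S²/5 (H(S) = ((S² + S*S) - 55)/5 = ((S² + S²) - 55)/5 = (2*S² - 55)/5 = (-55 + 2*S²)/5 = -11 + 2*S²/5)
c = -90018/5 (c = -2 + (-18039 + (-11 + 2*(-15 + 4)²/5)) = -2 + (-18039 + (-11 + (⅖)*(-11)²)) = -2 + (-18039 + (-11 + (⅖)*121)) = -2 + (-18039 + (-11 + 242/5)) = -2 + (-18039 + 187/5) = -2 - 90008/5 = -90018/5 ≈ -18004.)
c - (6729 - 17248)*(-7899 + 13595) = -90018/5 - (6729 - 17248)*(-7899 + 13595) = -90018/5 - (-10519)*5696 = -90018/5 - 1*(-59916224) = -90018/5 + 59916224 = 299491102/5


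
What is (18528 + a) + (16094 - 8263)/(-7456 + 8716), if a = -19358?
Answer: -1037969/1260 ≈ -823.79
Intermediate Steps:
(18528 + a) + (16094 - 8263)/(-7456 + 8716) = (18528 - 19358) + (16094 - 8263)/(-7456 + 8716) = -830 + 7831/1260 = -1037969/1260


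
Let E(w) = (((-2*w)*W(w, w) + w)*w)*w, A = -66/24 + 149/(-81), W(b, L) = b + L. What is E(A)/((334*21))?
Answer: -23016058121/86265628884 ≈ -0.26680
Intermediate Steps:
W(b, L) = L + b
A = -1487/324 (A = -66*1/24 + 149*(-1/81) = -11/4 - 149/81 = -1487/324 ≈ -4.5895)
E(w) = w²*(w - 4*w²) (E(w) = (((-2*w)*(w + w) + w)*w)*w = (((-2*w)*(2*w) + w)*w)*w = ((-4*w² + w)*w)*w = ((w - 4*w²)*w)*w = (w*(w - 4*w²))*w = w²*(w - 4*w²))
E(A)/((334*21)) = ((-1487/324)³*(1 - 4*(-1487/324)))/((334*21)) = -3288008303*(1 + 1487/81)/34012224/7014 = -3288008303/34012224*1568/81*(1/7014) = -161112406847/86093442*1/7014 = -23016058121/86265628884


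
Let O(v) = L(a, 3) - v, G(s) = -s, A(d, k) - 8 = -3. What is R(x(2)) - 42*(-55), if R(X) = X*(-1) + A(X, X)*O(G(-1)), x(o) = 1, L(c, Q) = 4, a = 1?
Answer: 2324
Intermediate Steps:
A(d, k) = 5 (A(d, k) = 8 - 3 = 5)
O(v) = 4 - v
R(X) = 15 - X (R(X) = X*(-1) + 5*(4 - (-1)*(-1)) = -X + 5*(4 - 1*1) = -X + 5*(4 - 1) = -X + 5*3 = -X + 15 = 15 - X)
R(x(2)) - 42*(-55) = (15 - 1*1) - 42*(-55) = (15 - 1) + 2310 = 14 + 2310 = 2324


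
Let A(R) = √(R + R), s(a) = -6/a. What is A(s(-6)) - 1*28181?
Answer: -28181 + √2 ≈ -28180.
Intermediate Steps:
A(R) = √2*√R (A(R) = √(2*R) = √2*√R)
A(s(-6)) - 1*28181 = √2*√(-6/(-6)) - 1*28181 = √2*√(-6*(-⅙)) - 28181 = √2*√1 - 28181 = √2*1 - 28181 = √2 - 28181 = -28181 + √2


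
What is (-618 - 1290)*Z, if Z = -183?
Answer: 349164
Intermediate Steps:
(-618 - 1290)*Z = (-618 - 1290)*(-183) = -1908*(-183) = 349164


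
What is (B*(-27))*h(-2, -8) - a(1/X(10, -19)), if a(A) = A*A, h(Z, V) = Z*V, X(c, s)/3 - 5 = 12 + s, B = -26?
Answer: 404351/36 ≈ 11232.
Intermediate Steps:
X(c, s) = 51 + 3*s (X(c, s) = 15 + 3*(12 + s) = 15 + (36 + 3*s) = 51 + 3*s)
h(Z, V) = V*Z
a(A) = A**2
(B*(-27))*h(-2, -8) - a(1/X(10, -19)) = (-26*(-27))*(-8*(-2)) - (1/(51 + 3*(-19)))**2 = 702*16 - (1/(51 - 57))**2 = 11232 - (1/(-6))**2 = 11232 - (-1/6)**2 = 11232 - 1*1/36 = 11232 - 1/36 = 404351/36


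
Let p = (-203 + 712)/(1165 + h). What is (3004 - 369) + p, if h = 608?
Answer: 4672364/1773 ≈ 2635.3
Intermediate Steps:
p = 509/1773 (p = (-203 + 712)/(1165 + 608) = 509/1773 ≈ 0.28708)
(3004 - 369) + p = (3004 - 369) + 509/1773 = 2635 + 509/1773 = 4672364/1773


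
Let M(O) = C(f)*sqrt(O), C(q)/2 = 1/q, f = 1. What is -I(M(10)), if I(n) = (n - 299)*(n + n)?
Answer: -80 + 1196*sqrt(10) ≈ 3702.1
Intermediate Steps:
C(q) = 2/q
M(O) = 2*sqrt(O) (M(O) = (2/1)*sqrt(O) = (2*1)*sqrt(O) = 2*sqrt(O))
I(n) = 2*n*(-299 + n) (I(n) = (-299 + n)*(2*n) = 2*n*(-299 + n))
-I(M(10)) = -2*2*sqrt(10)*(-299 + 2*sqrt(10)) = -4*sqrt(10)*(-299 + 2*sqrt(10))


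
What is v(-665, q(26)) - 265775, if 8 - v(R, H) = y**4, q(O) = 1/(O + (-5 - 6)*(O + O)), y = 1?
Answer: -265768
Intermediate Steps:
q(O) = -1/(21*O) (q(O) = 1/(O - 22*O) = 1/(-21*O) = -1/(21*O))
v(R, H) = 7 (v(R, H) = 8 - 1*1**4 = 8 - 1*1 = 8 - 1 = 7)
v(-665, q(26)) - 265775 = 7 - 265775 = -265768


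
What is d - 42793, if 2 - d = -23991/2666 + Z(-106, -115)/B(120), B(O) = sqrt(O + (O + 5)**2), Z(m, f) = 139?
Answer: -114056815/2666 - 139*sqrt(15745)/15745 ≈ -42783.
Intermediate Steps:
B(O) = sqrt(O + (5 + O)**2)
d = 29323/2666 - 139*sqrt(15745)/15745 (d = 2 - (-23991/2666 + 139/(sqrt(120 + (5 + 120)**2))) = 2 - (-23991*1/2666 + 139/(sqrt(120 + 125**2))) = 2 - (-23991/2666 + 139/(sqrt(120 + 15625))) = 2 - (-23991/2666 + 139/(sqrt(15745))) = 2 - (-23991/2666 + 139*(sqrt(15745)/15745)) = 2 - (-23991/2666 + 139*sqrt(15745)/15745) = 2 + (23991/2666 - 139*sqrt(15745)/15745) = 29323/2666 - 139*sqrt(15745)/15745 ≈ 9.8911)
d - 42793 = (29323/2666 - 139*sqrt(15745)/15745) - 42793 = -114056815/2666 - 139*sqrt(15745)/15745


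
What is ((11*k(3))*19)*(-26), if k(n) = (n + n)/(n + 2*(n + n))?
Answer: -10868/5 ≈ -2173.6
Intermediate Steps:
k(n) = ⅖ (k(n) = (2*n)/(n + 2*(2*n)) = (2*n)/(n + 4*n) = (2*n)/((5*n)) = (2*n)*(1/(5*n)) = ⅖)
((11*k(3))*19)*(-26) = ((11*(⅖))*19)*(-26) = ((22/5)*19)*(-26) = (418/5)*(-26) = -10868/5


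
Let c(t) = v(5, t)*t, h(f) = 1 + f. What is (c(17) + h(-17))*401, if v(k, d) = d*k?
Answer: 573029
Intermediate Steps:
c(t) = 5*t**2 (c(t) = (t*5)*t = (5*t)*t = 5*t**2)
(c(17) + h(-17))*401 = (5*17**2 + (1 - 17))*401 = (5*289 - 16)*401 = (1445 - 16)*401 = 1429*401 = 573029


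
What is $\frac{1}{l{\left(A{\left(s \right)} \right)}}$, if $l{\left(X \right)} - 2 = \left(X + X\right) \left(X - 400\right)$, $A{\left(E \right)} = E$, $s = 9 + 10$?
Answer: $- \frac{1}{14476} \approx -6.908 \cdot 10^{-5}$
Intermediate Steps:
$s = 19$
$l{\left(X \right)} = 2 + 2 X \left(-400 + X\right)$ ($l{\left(X \right)} = 2 + \left(X + X\right) \left(X - 400\right) = 2 + 2 X \left(-400 + X\right)$)
$\frac{1}{l{\left(A{\left(s \right)} \right)}} = \frac{1}{2 - 15200 + 2 \cdot 19^{2}} = \frac{1}{2 - 15200 + 2 \cdot 361} = \frac{1}{2 - 15200 + 722} = \frac{1}{-14476} = - \frac{1}{14476}$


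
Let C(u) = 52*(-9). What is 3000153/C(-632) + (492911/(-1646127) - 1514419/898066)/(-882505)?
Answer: -16726932843629950716917/2609268451831133820 ≈ -6410.6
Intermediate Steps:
C(u) = -468
3000153/C(-632) + (492911/(-1646127) - 1514419/898066)/(-882505) = 3000153/(-468) + (492911/(-1646127) - 1514419/898066)/(-882505) = 3000153*(-1/468) + (492911*(-1/1646127) - 1514419*1/898066)*(-1/882505) = -76927/12 + (-492911/1646127 - 1514419/898066)*(-1/882505) = -76927/12 - 2935592615339/1478330690382*(-1/882505) = -76927/12 + 2935592615339/1304634225915566910 = -16726932843629950716917/2609268451831133820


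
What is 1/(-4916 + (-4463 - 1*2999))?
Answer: -1/12378 ≈ -8.0789e-5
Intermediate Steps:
1/(-4916 + (-4463 - 1*2999)) = 1/(-4916 + (-4463 - 2999)) = 1/(-4916 - 7462) = 1/(-12378) = -1/12378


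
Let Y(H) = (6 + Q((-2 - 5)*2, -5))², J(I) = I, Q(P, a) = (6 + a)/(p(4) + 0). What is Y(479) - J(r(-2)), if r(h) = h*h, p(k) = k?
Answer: 561/16 ≈ 35.063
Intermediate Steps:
r(h) = h²
Q(P, a) = 3/2 + a/4 (Q(P, a) = (6 + a)/(4 + 0) = (6 + a)/4 = (6 + a)*(¼) = 3/2 + a/4)
Y(H) = 625/16 (Y(H) = (6 + (3/2 + (¼)*(-5)))² = (6 + (3/2 - 5/4))² = (6 + ¼)² = (25/4)² = 625/16)
Y(479) - J(r(-2)) = 625/16 - 1*(-2)² = 625/16 - 1*4 = 625/16 - 4 = 561/16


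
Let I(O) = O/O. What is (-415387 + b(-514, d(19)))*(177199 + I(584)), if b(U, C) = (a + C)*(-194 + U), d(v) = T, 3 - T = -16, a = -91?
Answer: -64573629200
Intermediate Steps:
T = 19 (T = 3 - 1*(-16) = 3 + 16 = 19)
d(v) = 19
b(U, C) = (-194 + U)*(-91 + C) (b(U, C) = (-91 + C)*(-194 + U) = (-194 + U)*(-91 + C))
I(O) = 1
(-415387 + b(-514, d(19)))*(177199 + I(584)) = (-415387 + (17654 - 194*19 - 91*(-514) + 19*(-514)))*(177199 + 1) = (-415387 + (17654 - 3686 + 46774 - 9766))*177200 = (-415387 + 50976)*177200 = -364411*177200 = -64573629200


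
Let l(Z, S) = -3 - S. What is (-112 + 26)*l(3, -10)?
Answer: -602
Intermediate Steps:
(-112 + 26)*l(3, -10) = (-112 + 26)*(-3 - 1*(-10)) = -86*(-3 + 10) = -86*7 = -602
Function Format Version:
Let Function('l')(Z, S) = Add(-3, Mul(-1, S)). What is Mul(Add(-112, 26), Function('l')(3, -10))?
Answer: -602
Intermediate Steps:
Mul(Add(-112, 26), Function('l')(3, -10)) = Mul(Add(-112, 26), Add(-3, Mul(-1, -10))) = Mul(-86, Add(-3, 10)) = Mul(-86, 7) = -602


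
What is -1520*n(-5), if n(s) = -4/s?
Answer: -1216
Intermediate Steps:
-1520*n(-5) = -(-6080)/(-5) = -(-6080)*(-1)/5 = -1520*⅘ = -1216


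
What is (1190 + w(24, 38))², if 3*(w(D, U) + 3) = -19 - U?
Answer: 1364224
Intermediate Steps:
w(D, U) = -28/3 - U/3 (w(D, U) = -3 + (-19 - U)/3 = -3 + (-19/3 - U/3) = -28/3 - U/3)
(1190 + w(24, 38))² = (1190 + (-28/3 - ⅓*38))² = (1190 + (-28/3 - 38/3))² = (1190 - 22)² = 1168² = 1364224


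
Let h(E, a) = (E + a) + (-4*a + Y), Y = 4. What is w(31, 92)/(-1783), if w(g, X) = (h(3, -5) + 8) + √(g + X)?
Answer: -30/1783 - √123/1783 ≈ -0.023046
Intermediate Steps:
h(E, a) = 4 + E - 3*a (h(E, a) = (E + a) + (-4*a + 4) = (E + a) + (4 - 4*a) = 4 + E - 3*a)
w(g, X) = 30 + √(X + g) (w(g, X) = ((4 + 3 - 3*(-5)) + 8) + √(g + X) = ((4 + 3 + 15) + 8) + √(X + g) = (22 + 8) + √(X + g) = 30 + √(X + g))
w(31, 92)/(-1783) = (30 + √(92 + 31))/(-1783) = (30 + √123)*(-1/1783) = -30/1783 - √123/1783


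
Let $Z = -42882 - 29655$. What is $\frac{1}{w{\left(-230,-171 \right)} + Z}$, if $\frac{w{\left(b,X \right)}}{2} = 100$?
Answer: $- \frac{1}{72337} \approx -1.3824 \cdot 10^{-5}$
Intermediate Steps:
$Z = -72537$ ($Z = -42882 - 29655 = -72537$)
$w{\left(b,X \right)} = 200$ ($w{\left(b,X \right)} = 2 \cdot 100 = 200$)
$\frac{1}{w{\left(-230,-171 \right)} + Z} = \frac{1}{200 - 72537} = \frac{1}{-72337} = - \frac{1}{72337}$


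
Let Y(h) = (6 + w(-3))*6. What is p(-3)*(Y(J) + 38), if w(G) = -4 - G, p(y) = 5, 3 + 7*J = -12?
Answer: 340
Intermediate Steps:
J = -15/7 (J = -3/7 + (⅐)*(-12) = -3/7 - 12/7 = -15/7 ≈ -2.1429)
Y(h) = 30 (Y(h) = (6 + (-4 - 1*(-3)))*6 = (6 + (-4 + 3))*6 = (6 - 1)*6 = 5*6 = 30)
p(-3)*(Y(J) + 38) = 5*(30 + 38) = 5*68 = 340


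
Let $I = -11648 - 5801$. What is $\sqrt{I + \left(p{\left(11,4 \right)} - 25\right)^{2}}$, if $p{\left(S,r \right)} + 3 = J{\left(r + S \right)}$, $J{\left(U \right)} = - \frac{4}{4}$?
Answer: $4 i \sqrt{1038} \approx 128.87 i$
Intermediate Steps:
$J{\left(U \right)} = -1$ ($J{\left(U \right)} = \left(-4\right) \frac{1}{4} = -1$)
$p{\left(S,r \right)} = -4$ ($p{\left(S,r \right)} = -3 - 1 = -4$)
$I = -17449$
$\sqrt{I + \left(p{\left(11,4 \right)} - 25\right)^{2}} = \sqrt{-17449 + \left(-4 - 25\right)^{2}} = \sqrt{-17449 + \left(-29\right)^{2}} = \sqrt{-17449 + 841} = \sqrt{-16608} = 4 i \sqrt{1038}$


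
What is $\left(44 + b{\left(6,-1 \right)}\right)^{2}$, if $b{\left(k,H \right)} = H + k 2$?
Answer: $3025$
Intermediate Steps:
$b{\left(k,H \right)} = H + 2 k$
$\left(44 + b{\left(6,-1 \right)}\right)^{2} = \left(44 + \left(-1 + 2 \cdot 6\right)\right)^{2} = \left(44 + \left(-1 + 12\right)\right)^{2} = \left(44 + 11\right)^{2} = 55^{2} = 3025$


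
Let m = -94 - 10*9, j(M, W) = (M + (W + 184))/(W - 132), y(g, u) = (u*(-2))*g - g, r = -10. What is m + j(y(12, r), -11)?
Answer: -26713/143 ≈ -186.80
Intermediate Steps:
y(g, u) = -g - 2*g*u (y(g, u) = (-2*u)*g - g = -2*g*u - g = -g - 2*g*u)
j(M, W) = (184 + M + W)/(-132 + W) (j(M, W) = (M + (184 + W))/(-132 + W) = (184 + M + W)/(-132 + W))
m = -184 (m = -94 - 90 = -184)
m + j(y(12, r), -11) = -184 + (184 - 1*12*(1 + 2*(-10)) - 11)/(-132 - 11) = -184 + (184 - 1*12*(1 - 20) - 11)/(-143) = -184 - (184 - 1*12*(-19) - 11)/143 = -184 - (184 + 228 - 11)/143 = -184 - 1/143*401 = -184 - 401/143 = -26713/143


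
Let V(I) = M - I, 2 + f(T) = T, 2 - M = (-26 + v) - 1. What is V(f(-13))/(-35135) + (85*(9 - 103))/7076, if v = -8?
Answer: -140548301/124307630 ≈ -1.1306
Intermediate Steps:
M = 37 (M = 2 - ((-26 - 8) - 1) = 2 - (-34 - 1) = 2 - 1*(-35) = 2 + 35 = 37)
f(T) = -2 + T
V(I) = 37 - I
V(f(-13))/(-35135) + (85*(9 - 103))/7076 = (37 - (-2 - 13))/(-35135) + (85*(9 - 103))/7076 = (37 - 1*(-15))*(-1/35135) + (85*(-94))*(1/7076) = (37 + 15)*(-1/35135) - 7990*1/7076 = 52*(-1/35135) - 3995/3538 = -52/35135 - 3995/3538 = -140548301/124307630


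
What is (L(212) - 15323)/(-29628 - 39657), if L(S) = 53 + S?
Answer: 15058/69285 ≈ 0.21733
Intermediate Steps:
(L(212) - 15323)/(-29628 - 39657) = ((53 + 212) - 15323)/(-29628 - 39657) = (265 - 15323)/(-69285) = -15058*(-1/69285) = 15058/69285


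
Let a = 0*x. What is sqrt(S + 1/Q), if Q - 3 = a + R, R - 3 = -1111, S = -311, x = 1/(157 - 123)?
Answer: 6*I*sqrt(10548330)/1105 ≈ 17.635*I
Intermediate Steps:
x = 1/34 ≈ 0.029412
R = -1108 (R = 3 - 1111 = -1108)
a = 0 (a = 0*(1/34) = 0)
Q = -1105 (Q = 3 + (0 - 1108) = 3 - 1108 = -1105)
sqrt(S + 1/Q) = sqrt(-311 + 1/(-1105)) = sqrt(-311 - 1/1105) = sqrt(-343656/1105) = 6*I*sqrt(10548330)/1105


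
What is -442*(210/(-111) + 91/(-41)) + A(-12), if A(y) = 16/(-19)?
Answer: 52354054/28823 ≈ 1816.4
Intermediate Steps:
A(y) = -16/19 (A(y) = 16*(-1/19) = -16/19)
-442*(210/(-111) + 91/(-41)) + A(-12) = -442*(210/(-111) + 91/(-41)) - 16/19 = -442*(210*(-1/111) + 91*(-1/41)) - 16/19 = -442*(-70/37 - 91/41) - 16/19 = -442*(-6237/1517) - 16/19 = 2756754/1517 - 16/19 = 52354054/28823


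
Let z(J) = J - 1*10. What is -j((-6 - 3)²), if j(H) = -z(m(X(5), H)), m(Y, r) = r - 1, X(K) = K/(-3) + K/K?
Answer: 70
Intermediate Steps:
X(K) = 1 - K/3 (X(K) = K*(-⅓) + 1 = -K/3 + 1 = 1 - K/3)
m(Y, r) = -1 + r
z(J) = -10 + J (z(J) = J - 10 = -10 + J)
j(H) = 11 - H (j(H) = -(-10 + (-1 + H)) = -(-11 + H) = 11 - H)
-j((-6 - 3)²) = -(11 - (-6 - 3)²) = -(11 - 1*(-9)²) = -(11 - 1*81) = -(11 - 81) = -1*(-70) = 70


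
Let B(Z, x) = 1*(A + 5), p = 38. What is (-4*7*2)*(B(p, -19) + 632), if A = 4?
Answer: -35896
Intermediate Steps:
B(Z, x) = 9 (B(Z, x) = 1*(4 + 5) = 1*9 = 9)
(-4*7*2)*(B(p, -19) + 632) = (-4*7*2)*(9 + 632) = -28*2*641 = -56*641 = -35896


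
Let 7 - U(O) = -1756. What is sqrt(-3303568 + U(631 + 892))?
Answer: I*sqrt(3301805) ≈ 1817.1*I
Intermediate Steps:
U(O) = 1763 (U(O) = 7 - 1*(-1756) = 7 + 1756 = 1763)
sqrt(-3303568 + U(631 + 892)) = sqrt(-3303568 + 1763) = sqrt(-3301805) = I*sqrt(3301805)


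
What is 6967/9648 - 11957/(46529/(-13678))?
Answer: 225461969393/64130256 ≈ 3515.7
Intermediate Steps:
6967/9648 - 11957/(46529/(-13678)) = 6967*(1/9648) - 11957/(46529*(-1/13678)) = 6967/9648 - 11957/(-6647/1954) = 6967/9648 - 11957*(-1954/6647) = 6967/9648 + 23363978/6647 = 225461969393/64130256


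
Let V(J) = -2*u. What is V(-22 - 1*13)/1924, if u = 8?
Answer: -4/481 ≈ -0.0083160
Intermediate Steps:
V(J) = -16 (V(J) = -2*8 = -16)
V(-22 - 1*13)/1924 = -16/1924 = -16*1/1924 = -4/481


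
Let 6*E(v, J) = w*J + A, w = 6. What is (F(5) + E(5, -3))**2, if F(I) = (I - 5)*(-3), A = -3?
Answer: 49/4 ≈ 12.250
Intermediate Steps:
E(v, J) = -1/2 + J (E(v, J) = (6*J - 3)/6 = (-3 + 6*J)/6 = -1/2 + J)
F(I) = 15 - 3*I (F(I) = (-5 + I)*(-3) = 15 - 3*I)
(F(5) + E(5, -3))**2 = ((15 - 3*5) + (-1/2 - 3))**2 = ((15 - 15) - 7/2)**2 = (0 - 7/2)**2 = (-7/2)**2 = 49/4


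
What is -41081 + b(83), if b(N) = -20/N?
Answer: -3409743/83 ≈ -41081.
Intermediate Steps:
-41081 + b(83) = -41081 - 20/83 = -3409743/83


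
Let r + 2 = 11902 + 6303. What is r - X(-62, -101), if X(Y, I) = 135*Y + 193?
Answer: 26380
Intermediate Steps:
X(Y, I) = 193 + 135*Y
r = 18203 (r = -2 + (11902 + 6303) = -2 + 18205 = 18203)
r - X(-62, -101) = 18203 - (193 + 135*(-62)) = 18203 - (193 - 8370) = 18203 - 1*(-8177) = 18203 + 8177 = 26380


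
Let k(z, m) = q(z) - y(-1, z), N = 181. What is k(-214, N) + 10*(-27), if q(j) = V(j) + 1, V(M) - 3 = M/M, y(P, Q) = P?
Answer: -264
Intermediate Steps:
V(M) = 4 (V(M) = 3 + M/M = 3 + 1 = 4)
q(j) = 5 (q(j) = 4 + 1 = 5)
k(z, m) = 6 (k(z, m) = 5 - 1*(-1) = 5 + 1 = 6)
k(-214, N) + 10*(-27) = 6 + 10*(-27) = 6 - 270 = -264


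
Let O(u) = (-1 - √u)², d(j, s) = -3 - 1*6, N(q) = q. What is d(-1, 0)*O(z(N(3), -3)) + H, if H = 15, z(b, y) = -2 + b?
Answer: -21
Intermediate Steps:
d(j, s) = -9 (d(j, s) = -3 - 6 = -9)
d(-1, 0)*O(z(N(3), -3)) + H = -9*(1 + √(-2 + 3))² + 15 = -9*(1 + √1)² + 15 = -9*(1 + 1)² + 15 = -9*2² + 15 = -9*4 + 15 = -36 + 15 = -21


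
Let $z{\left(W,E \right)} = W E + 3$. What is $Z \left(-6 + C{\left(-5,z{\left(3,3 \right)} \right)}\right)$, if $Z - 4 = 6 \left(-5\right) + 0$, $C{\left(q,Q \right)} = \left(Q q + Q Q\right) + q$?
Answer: $-1898$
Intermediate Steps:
$z{\left(W,E \right)} = 3 + E W$ ($z{\left(W,E \right)} = E W + 3 = 3 + E W$)
$C{\left(q,Q \right)} = q + Q^{2} + Q q$ ($C{\left(q,Q \right)} = \left(Q q + Q^{2}\right) + q = \left(Q^{2} + Q q\right) + q = q + Q^{2} + Q q$)
$Z = -26$ ($Z = 4 + \left(6 \left(-5\right) + 0\right) = 4 + \left(-30 + 0\right) = 4 - 30 = -26$)
$Z \left(-6 + C{\left(-5,z{\left(3,3 \right)} \right)}\right) = - 26 \left(-6 + \left(-5 + \left(3 + 3 \cdot 3\right)^{2} + \left(3 + 3 \cdot 3\right) \left(-5\right)\right)\right) = - 26 \left(-6 + \left(-5 + \left(3 + 9\right)^{2} + \left(3 + 9\right) \left(-5\right)\right)\right) = - 26 \left(-6 + \left(-5 + 12^{2} + 12 \left(-5\right)\right)\right) = - 26 \left(-6 - -79\right) = - 26 \left(-6 + 79\right) = \left(-26\right) 73 = -1898$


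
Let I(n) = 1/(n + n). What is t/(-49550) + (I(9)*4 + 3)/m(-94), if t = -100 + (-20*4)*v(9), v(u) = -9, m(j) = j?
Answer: -196147/4191930 ≈ -0.046792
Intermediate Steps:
I(n) = 1/(2*n)
t = 620 (t = -100 - 20*4*(-9) = -100 - 80*(-9) = -100 + 720 = 620)
t/(-49550) + (I(9)*4 + 3)/m(-94) = 620/(-49550) + (((1/2)/9)*4 + 3)/(-94) = 620*(-1/49550) + (((1/2)*(1/9))*4 + 3)*(-1/94) = -62/4955 + ((1/18)*4 + 3)*(-1/94) = -62/4955 + (2/9 + 3)*(-1/94) = -62/4955 + (29/9)*(-1/94) = -62/4955 - 29/846 = -196147/4191930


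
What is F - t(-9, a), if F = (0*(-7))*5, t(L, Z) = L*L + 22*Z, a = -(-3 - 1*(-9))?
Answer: 51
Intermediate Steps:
a = -6 (a = -(-3 + 9) = -1*6 = -6)
t(L, Z) = L² + 22*Z
F = 0 (F = 0*5 = 0)
F - t(-9, a) = 0 - ((-9)² + 22*(-6)) = 0 - (81 - 132) = 0 - 1*(-51) = 0 + 51 = 51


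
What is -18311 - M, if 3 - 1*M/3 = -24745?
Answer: -92555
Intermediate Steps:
M = 74244 (M = 9 - 3*(-24745) = 9 + 74235 = 74244)
-18311 - M = -18311 - 1*74244 = -18311 - 74244 = -92555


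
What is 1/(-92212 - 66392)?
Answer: -1/158604 ≈ -6.3050e-6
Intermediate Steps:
1/(-92212 - 66392) = 1/(-158604) = -1/158604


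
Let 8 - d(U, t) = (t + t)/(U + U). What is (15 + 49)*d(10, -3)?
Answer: 2656/5 ≈ 531.20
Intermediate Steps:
d(U, t) = 8 - t/U (d(U, t) = 8 - (t + t)/(U + U) = 8 - 2*t/(2*U) = 8 - 2*t*1/(2*U) = 8 - t/U)
(15 + 49)*d(10, -3) = (15 + 49)*(8 - 1*(-3)/10) = 64*(8 - 1*(-3)*⅒) = 64*(8 + 3/10) = 64*(83/10) = 2656/5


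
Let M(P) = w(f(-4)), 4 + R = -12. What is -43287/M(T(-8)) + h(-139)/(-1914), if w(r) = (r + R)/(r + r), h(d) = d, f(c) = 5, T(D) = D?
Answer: 6847229/174 ≈ 39352.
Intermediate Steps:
R = -16 (R = -4 - 12 = -16)
w(r) = (-16 + r)/(2*r) (w(r) = (r - 16)/(r + r) = (-16 + r)/((2*r)) = (-16 + r)*(1/(2*r)) = (-16 + r)/(2*r))
M(P) = -11/10 (M(P) = (½)*(-16 + 5)/5 = (½)*(⅕)*(-11) = -11/10)
-43287/M(T(-8)) + h(-139)/(-1914) = -43287/(-11/10) - 139/(-1914) = -43287*(-10/11) - 139*(-1/1914) = 432870/11 + 139/1914 = 6847229/174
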